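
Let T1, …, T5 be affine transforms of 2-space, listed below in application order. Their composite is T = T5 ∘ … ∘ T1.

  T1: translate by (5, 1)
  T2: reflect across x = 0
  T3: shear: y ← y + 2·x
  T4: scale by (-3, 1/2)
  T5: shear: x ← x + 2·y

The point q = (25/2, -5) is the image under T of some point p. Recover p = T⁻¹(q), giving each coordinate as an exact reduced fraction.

p = (5/2, 4)

T1 = [1 0 5; 0 1 1; 0 0 1]
T2·T1 = [-1 0 -5; 0 1 1; 0 0 1]
T3·…·T1 = [-1 0 -5; -2 1 -9; 0 0 1]
T4·…·T1 = [3 0 15; -1 1/2 -9/2; 0 0 1]
T5·…·T1 = [1 1 6; -1 1/2 -9/2; 0 0 1]
det M = 3/2; M⁻¹ = [1/3 -2/3 -5; 2/3 2/3 -1; 0 0 1]
M⁻¹ · (25/2, -5)ᵀ = (5/2, 4)ᵀ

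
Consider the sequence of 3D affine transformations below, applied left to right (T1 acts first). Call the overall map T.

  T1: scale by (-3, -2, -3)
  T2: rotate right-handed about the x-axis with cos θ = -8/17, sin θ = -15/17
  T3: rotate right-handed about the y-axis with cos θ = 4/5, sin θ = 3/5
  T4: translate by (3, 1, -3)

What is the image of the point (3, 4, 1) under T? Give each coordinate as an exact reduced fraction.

T(p) = (15/17, 36/17, 156/17)

T1 scale by (-3, -2, -3): (3, 4, 1) → (-9, -8, -3)
T2 rotate right-handed about the x-axis with cos θ = -8/17, sin θ = -15/17: (-9, -8, -3) → (-9, 19/17, 144/17)
T3 rotate right-handed about the y-axis with cos θ = 4/5, sin θ = 3/5: (-9, 19/17, 144/17) → (-36/17, 19/17, 207/17)
T4 translate by (3, 1, -3): (-36/17, 19/17, 207/17) → (15/17, 36/17, 156/17)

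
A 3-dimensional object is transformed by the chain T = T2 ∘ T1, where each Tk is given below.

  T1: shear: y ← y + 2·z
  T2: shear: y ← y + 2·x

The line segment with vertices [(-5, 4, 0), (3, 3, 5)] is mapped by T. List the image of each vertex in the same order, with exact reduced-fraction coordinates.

T1 shear: y ← y + 2·z: (-5, 4, 0) → (-5, 4, 0); (3, 3, 5) → (3, 13, 5)
T2 shear: y ← y + 2·x: (-5, 4, 0) → (-5, -6, 0); (3, 13, 5) → (3, 19, 5)

image vertices: (-5, -6, 0), (3, 19, 5)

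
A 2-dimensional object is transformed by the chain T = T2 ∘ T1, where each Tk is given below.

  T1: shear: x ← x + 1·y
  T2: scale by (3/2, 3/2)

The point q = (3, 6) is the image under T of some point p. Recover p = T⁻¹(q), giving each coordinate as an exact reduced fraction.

T1 = [1 1 0; 0 1 0; 0 0 1]
T2·T1 = [3/2 3/2 0; 0 3/2 0; 0 0 1]
det M = 9/4; M⁻¹ = [2/3 -2/3 0; 0 2/3 0; 0 0 1]
M⁻¹ · (3, 6)ᵀ = (-2, 4)ᵀ

p = (-2, 4)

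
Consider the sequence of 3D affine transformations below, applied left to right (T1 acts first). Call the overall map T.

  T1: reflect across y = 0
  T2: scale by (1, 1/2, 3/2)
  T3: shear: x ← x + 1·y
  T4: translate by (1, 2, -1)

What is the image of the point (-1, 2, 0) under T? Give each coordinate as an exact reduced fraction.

T(p) = (-1, 1, -1)

T1 reflect across y = 0: (-1, 2, 0) → (-1, -2, 0)
T2 scale by (1, 1/2, 3/2): (-1, -2, 0) → (-1, -1, 0)
T3 shear: x ← x + 1·y: (-1, -1, 0) → (-2, -1, 0)
T4 translate by (1, 2, -1): (-2, -1, 0) → (-1, 1, -1)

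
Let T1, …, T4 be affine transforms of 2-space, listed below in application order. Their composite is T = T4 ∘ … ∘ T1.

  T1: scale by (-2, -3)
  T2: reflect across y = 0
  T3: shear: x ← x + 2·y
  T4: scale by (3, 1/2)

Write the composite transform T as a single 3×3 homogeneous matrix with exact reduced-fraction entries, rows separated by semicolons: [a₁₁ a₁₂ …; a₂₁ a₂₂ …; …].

T1 = [-2 0 0; 0 -3 0; 0 0 1]
T2·T1 = [-2 0 0; 0 3 0; 0 0 1]
T3·…·T1 = [-2 6 0; 0 3 0; 0 0 1]
T4·…·T1 = [-6 18 0; 0 3/2 0; 0 0 1]

T = [-6 18 0; 0 3/2 0; 0 0 1]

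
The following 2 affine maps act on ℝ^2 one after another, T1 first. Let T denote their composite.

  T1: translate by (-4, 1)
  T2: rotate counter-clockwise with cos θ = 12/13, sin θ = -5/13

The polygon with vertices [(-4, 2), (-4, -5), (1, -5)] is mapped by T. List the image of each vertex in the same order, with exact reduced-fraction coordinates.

T1 translate by (-4, 1): (-4, 2) → (-8, 3); (-4, -5) → (-8, -4); (1, -5) → (-3, -4)
T2 rotate counter-clockwise with cos θ = 12/13, sin θ = -5/13: (-8, 3) → (-81/13, 76/13); (-8, -4) → (-116/13, -8/13); (-3, -4) → (-56/13, -33/13)

image vertices: (-81/13, 76/13), (-116/13, -8/13), (-56/13, -33/13)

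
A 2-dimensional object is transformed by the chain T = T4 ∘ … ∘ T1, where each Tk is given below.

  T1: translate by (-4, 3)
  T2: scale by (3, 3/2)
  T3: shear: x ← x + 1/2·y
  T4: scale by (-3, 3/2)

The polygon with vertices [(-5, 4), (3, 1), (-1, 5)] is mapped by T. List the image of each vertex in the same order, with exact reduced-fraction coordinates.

image vertices: (261/4, 63/4), (0, 9), (27, 18)

T1 translate by (-4, 3): (-5, 4) → (-9, 7); (3, 1) → (-1, 4); (-1, 5) → (-5, 8)
T2 scale by (3, 3/2): (-9, 7) → (-27, 21/2); (-1, 4) → (-3, 6); (-5, 8) → (-15, 12)
T3 shear: x ← x + 1/2·y: (-27, 21/2) → (-87/4, 21/2); (-3, 6) → (0, 6); (-15, 12) → (-9, 12)
T4 scale by (-3, 3/2): (-87/4, 21/2) → (261/4, 63/4); (0, 6) → (0, 9); (-9, 12) → (27, 18)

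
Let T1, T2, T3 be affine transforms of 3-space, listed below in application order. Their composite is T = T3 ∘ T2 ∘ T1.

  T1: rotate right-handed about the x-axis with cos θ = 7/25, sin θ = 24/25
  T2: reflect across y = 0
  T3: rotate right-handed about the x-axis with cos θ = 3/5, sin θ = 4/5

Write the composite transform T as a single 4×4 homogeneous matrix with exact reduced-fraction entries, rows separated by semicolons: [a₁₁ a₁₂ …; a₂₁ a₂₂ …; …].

T1 = [1 0 0 0; 0 7/25 -24/25 0; 0 24/25 7/25 0; 0 0 0 1]
T2·T1 = [1 0 0 0; 0 -7/25 24/25 0; 0 24/25 7/25 0; 0 0 0 1]
T3·…·T1 = [1 0 0 0; 0 -117/125 44/125 0; 0 44/125 117/125 0; 0 0 0 1]

T = [1 0 0 0; 0 -117/125 44/125 0; 0 44/125 117/125 0; 0 0 0 1]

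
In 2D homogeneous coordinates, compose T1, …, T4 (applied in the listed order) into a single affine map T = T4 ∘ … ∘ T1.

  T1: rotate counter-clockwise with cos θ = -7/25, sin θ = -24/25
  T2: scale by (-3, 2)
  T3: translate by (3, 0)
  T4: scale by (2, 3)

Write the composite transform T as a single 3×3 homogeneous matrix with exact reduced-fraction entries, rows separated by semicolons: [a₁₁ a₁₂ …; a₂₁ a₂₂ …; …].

T = [42/25 -144/25 6; -144/25 -42/25 0; 0 0 1]

T1 = [-7/25 24/25 0; -24/25 -7/25 0; 0 0 1]
T2·T1 = [21/25 -72/25 0; -48/25 -14/25 0; 0 0 1]
T3·…·T1 = [21/25 -72/25 3; -48/25 -14/25 0; 0 0 1]
T4·…·T1 = [42/25 -144/25 6; -144/25 -42/25 0; 0 0 1]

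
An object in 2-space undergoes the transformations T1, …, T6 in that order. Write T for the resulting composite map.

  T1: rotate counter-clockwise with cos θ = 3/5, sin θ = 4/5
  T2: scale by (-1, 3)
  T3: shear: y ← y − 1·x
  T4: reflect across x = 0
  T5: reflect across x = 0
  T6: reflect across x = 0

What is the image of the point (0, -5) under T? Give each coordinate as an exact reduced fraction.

T1 rotate counter-clockwise with cos θ = 3/5, sin θ = 4/5: (0, -5) → (4, -3)
T2 scale by (-1, 3): (4, -3) → (-4, -9)
T3 shear: y ← y − 1·x: (-4, -9) → (-4, -5)
T4 reflect across x = 0: (-4, -5) → (4, -5)
T5 reflect across x = 0: (4, -5) → (-4, -5)
T6 reflect across x = 0: (-4, -5) → (4, -5)

T(p) = (4, -5)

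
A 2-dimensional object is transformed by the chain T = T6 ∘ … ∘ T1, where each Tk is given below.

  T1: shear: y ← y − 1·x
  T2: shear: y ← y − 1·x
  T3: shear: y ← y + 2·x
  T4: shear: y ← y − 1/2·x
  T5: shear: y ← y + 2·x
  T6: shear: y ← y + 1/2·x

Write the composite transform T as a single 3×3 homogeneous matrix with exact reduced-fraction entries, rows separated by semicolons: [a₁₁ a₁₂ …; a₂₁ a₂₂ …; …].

T1 = [1 0 0; -1 1 0; 0 0 1]
T2·T1 = [1 0 0; -2 1 0; 0 0 1]
T3·…·T1 = [1 0 0; 0 1 0; 0 0 1]
T4·…·T1 = [1 0 0; -1/2 1 0; 0 0 1]
T5·…·T1 = [1 0 0; 3/2 1 0; 0 0 1]
T6·…·T1 = [1 0 0; 2 1 0; 0 0 1]

T = [1 0 0; 2 1 0; 0 0 1]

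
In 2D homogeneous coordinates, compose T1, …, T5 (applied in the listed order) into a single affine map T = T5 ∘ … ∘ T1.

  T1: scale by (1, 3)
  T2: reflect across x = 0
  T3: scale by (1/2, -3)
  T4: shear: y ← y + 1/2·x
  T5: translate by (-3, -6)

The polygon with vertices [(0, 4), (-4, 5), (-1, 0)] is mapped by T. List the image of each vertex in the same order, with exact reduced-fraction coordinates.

image vertices: (-3, -42), (-1, -50), (-5/2, -23/4)

T1 scale by (1, 3): (0, 4) → (0, 12); (-4, 5) → (-4, 15); (-1, 0) → (-1, 0)
T2 reflect across x = 0: (0, 12) → (0, 12); (-4, 15) → (4, 15); (-1, 0) → (1, 0)
T3 scale by (1/2, -3): (0, 12) → (0, -36); (4, 15) → (2, -45); (1, 0) → (1/2, 0)
T4 shear: y ← y + 1/2·x: (0, -36) → (0, -36); (2, -45) → (2, -44); (1/2, 0) → (1/2, 1/4)
T5 translate by (-3, -6): (0, -36) → (-3, -42); (2, -44) → (-1, -50); (1/2, 1/4) → (-5/2, -23/4)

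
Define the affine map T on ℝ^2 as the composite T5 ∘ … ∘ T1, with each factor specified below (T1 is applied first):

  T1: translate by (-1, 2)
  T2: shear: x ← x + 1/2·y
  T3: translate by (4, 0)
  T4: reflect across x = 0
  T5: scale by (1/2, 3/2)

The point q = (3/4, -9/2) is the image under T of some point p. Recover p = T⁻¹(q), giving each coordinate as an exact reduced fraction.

T1 = [1 0 -1; 0 1 2; 0 0 1]
T2·T1 = [1 1/2 0; 0 1 2; 0 0 1]
T3·…·T1 = [1 1/2 4; 0 1 2; 0 0 1]
T4·…·T1 = [-1 -1/2 -4; 0 1 2; 0 0 1]
T5·…·T1 = [-1/2 -1/4 -2; 0 3/2 3; 0 0 1]
det M = -3/4; M⁻¹ = [-2 -1/3 -3; 0 2/3 -2; 0 0 1]
M⁻¹ · (3/4, -9/2)ᵀ = (-3, -5)ᵀ

p = (-3, -5)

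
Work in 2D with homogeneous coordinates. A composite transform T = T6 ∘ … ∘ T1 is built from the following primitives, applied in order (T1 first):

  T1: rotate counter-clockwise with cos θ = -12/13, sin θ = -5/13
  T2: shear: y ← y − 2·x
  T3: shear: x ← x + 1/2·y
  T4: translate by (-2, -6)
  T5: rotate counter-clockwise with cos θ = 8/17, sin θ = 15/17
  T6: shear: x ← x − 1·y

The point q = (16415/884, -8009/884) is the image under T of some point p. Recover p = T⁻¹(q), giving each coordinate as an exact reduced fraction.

T1 = [-12/13 5/13 0; -5/13 -12/13 0; 0 0 1]
T2·T1 = [-12/13 5/13 0; 19/13 -22/13 0; 0 0 1]
T3·…·T1 = [-5/26 -6/13 0; 19/13 -22/13 0; 0 0 1]
T4·…·T1 = [-5/26 -6/13 -2; 19/13 -22/13 -6; 0 0 1]
T5·…·T1 = [-305/221 282/221 74/17; 229/442 -266/221 -78/17; 0 0 1]
T6·…·T1 = [-839/442 548/221 152/17; 229/442 -266/221 -78/17; 0 0 1]
det M = 1; M⁻¹ = [-266/221 -548/221 -8/13; -229/442 -839/442 -53/13; 0 0 1]
M⁻¹ · (16415/884, -8009/884)ᵀ = (-1/2, 7/2)ᵀ

p = (-1/2, 7/2)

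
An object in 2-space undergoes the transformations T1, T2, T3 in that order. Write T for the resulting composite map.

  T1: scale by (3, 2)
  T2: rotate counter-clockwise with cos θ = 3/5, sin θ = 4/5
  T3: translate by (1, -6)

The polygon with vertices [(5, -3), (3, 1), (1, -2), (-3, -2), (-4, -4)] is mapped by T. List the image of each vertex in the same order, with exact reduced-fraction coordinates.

image vertices: (74/5, 12/5), (24/5, 12/5), (6, -6), (-6/5, -78/5), (1/5, -102/5)

T1 scale by (3, 2): (5, -3) → (15, -6); (3, 1) → (9, 2); (1, -2) → (3, -4); (-3, -2) → (-9, -4); (-4, -4) → (-12, -8)
T2 rotate counter-clockwise with cos θ = 3/5, sin θ = 4/5: (15, -6) → (69/5, 42/5); (9, 2) → (19/5, 42/5); (3, -4) → (5, 0); (-9, -4) → (-11/5, -48/5); (-12, -8) → (-4/5, -72/5)
T3 translate by (1, -6): (69/5, 42/5) → (74/5, 12/5); (19/5, 42/5) → (24/5, 12/5); (5, 0) → (6, -6); (-11/5, -48/5) → (-6/5, -78/5); (-4/5, -72/5) → (1/5, -102/5)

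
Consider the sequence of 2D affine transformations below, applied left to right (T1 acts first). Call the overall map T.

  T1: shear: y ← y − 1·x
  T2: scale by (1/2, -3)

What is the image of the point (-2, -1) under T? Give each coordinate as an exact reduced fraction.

T1 shear: y ← y − 1·x: (-2, -1) → (-2, 1)
T2 scale by (1/2, -3): (-2, 1) → (-1, -3)

T(p) = (-1, -3)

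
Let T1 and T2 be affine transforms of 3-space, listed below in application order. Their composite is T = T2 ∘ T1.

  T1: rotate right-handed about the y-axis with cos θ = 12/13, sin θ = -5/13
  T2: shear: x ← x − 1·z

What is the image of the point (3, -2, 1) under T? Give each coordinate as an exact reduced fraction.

T1 rotate right-handed about the y-axis with cos θ = 12/13, sin θ = -5/13: (3, -2, 1) → (31/13, -2, 27/13)
T2 shear: x ← x − 1·z: (31/13, -2, 27/13) → (4/13, -2, 27/13)

T(p) = (4/13, -2, 27/13)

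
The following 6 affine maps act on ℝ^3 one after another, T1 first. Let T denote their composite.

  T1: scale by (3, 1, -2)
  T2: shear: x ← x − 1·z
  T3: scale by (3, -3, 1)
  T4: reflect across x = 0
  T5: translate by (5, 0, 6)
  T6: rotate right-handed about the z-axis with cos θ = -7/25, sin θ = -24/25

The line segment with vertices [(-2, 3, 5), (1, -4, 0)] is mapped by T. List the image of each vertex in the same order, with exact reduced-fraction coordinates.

image vertices: (-167/25, 231/25, -4), (316/25, 12/25, 6)

T1 scale by (3, 1, -2): (-2, 3, 5) → (-6, 3, -10); (1, -4, 0) → (3, -4, 0)
T2 shear: x ← x − 1·z: (-6, 3, -10) → (4, 3, -10); (3, -4, 0) → (3, -4, 0)
T3 scale by (3, -3, 1): (4, 3, -10) → (12, -9, -10); (3, -4, 0) → (9, 12, 0)
T4 reflect across x = 0: (12, -9, -10) → (-12, -9, -10); (9, 12, 0) → (-9, 12, 0)
T5 translate by (5, 0, 6): (-12, -9, -10) → (-7, -9, -4); (-9, 12, 0) → (-4, 12, 6)
T6 rotate right-handed about the z-axis with cos θ = -7/25, sin θ = -24/25: (-7, -9, -4) → (-167/25, 231/25, -4); (-4, 12, 6) → (316/25, 12/25, 6)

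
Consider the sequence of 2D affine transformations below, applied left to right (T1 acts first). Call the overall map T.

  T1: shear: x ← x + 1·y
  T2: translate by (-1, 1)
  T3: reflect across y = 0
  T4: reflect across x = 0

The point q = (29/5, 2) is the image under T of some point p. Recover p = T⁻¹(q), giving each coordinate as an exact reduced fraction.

p = (-9/5, -3)

T1 = [1 1 0; 0 1 0; 0 0 1]
T2·T1 = [1 1 -1; 0 1 1; 0 0 1]
T3·…·T1 = [1 1 -1; 0 -1 -1; 0 0 1]
T4·…·T1 = [-1 -1 1; 0 -1 -1; 0 0 1]
det M = 1; M⁻¹ = [-1 1 2; 0 -1 -1; 0 0 1]
M⁻¹ · (29/5, 2)ᵀ = (-9/5, -3)ᵀ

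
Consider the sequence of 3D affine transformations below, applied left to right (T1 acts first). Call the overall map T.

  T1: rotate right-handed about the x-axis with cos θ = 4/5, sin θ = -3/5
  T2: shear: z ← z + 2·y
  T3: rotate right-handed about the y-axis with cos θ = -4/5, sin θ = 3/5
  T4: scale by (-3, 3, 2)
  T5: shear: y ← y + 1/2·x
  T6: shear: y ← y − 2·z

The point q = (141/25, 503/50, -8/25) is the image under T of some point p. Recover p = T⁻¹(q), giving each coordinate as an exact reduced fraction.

p = (8/5, 5, -3)

T1 = [1 0 0 0; 0 4/5 3/5 0; 0 -3/5 4/5 0; 0 0 0 1]
T2·T1 = [1 0 0 0; 0 4/5 3/5 0; 0 1 2 0; 0 0 0 1]
T3·…·T1 = [-4/5 3/5 6/5 0; 0 4/5 3/5 0; -3/5 -4/5 -8/5 0; 0 0 0 1]
T4·…·T1 = [12/5 -9/5 -18/5 0; 0 12/5 9/5 0; -6/5 -8/5 -16/5 0; 0 0 0 1]
T5·…·T1 = [12/5 -9/5 -18/5 0; 6/5 3/2 0 0; -6/5 -8/5 -16/5 0; 0 0 0 1]
T6·…·T1 = [12/5 -9/5 -18/5 0; 18/5 47/10 32/5 0; -6/5 -8/5 -16/5 0; 0 0 0 1]
det M = -18; M⁻¹ = [4/15 0 -3/10 0; -16/75 2/3 118/75 0; 1/150 -1/3 -74/75 0; 0 0 0 1]
M⁻¹ · (141/25, 503/50, -8/25)ᵀ = (8/5, 5, -3)ᵀ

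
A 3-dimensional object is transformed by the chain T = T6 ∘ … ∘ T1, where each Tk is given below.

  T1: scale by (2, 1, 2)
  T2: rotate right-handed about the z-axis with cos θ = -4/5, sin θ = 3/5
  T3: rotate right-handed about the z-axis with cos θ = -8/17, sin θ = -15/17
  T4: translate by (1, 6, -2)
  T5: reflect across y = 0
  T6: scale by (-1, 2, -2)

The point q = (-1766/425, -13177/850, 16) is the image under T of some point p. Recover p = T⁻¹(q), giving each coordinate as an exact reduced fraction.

p = (9/5, 1/4, -3)

T1 = [2 0 0 0; 0 1 0 0; 0 0 2 0; 0 0 0 1]
T2·T1 = [-8/5 -3/5 0 0; 6/5 -4/5 0 0; 0 0 2 0; 0 0 0 1]
T3·…·T1 = [154/85 -36/85 0 0; 72/85 77/85 0 0; 0 0 2 0; 0 0 0 1]
T4·…·T1 = [154/85 -36/85 0 1; 72/85 77/85 0 6; 0 0 2 -2; 0 0 0 1]
T5·…·T1 = [154/85 -36/85 0 1; -72/85 -77/85 0 -6; 0 0 2 -2; 0 0 0 1]
T6·…·T1 = [-154/85 36/85 0 -1; -144/85 -154/85 0 -12; 0 0 -4 4; 0 0 0 1]
det M = -16; M⁻¹ = [-77/170 -9/85 0 -293/170; 36/85 -77/170 0 -426/85; 0 0 -1/4 1; 0 0 0 1]
M⁻¹ · (-1766/425, -13177/850, 16)ᵀ = (9/5, 1/4, -3)ᵀ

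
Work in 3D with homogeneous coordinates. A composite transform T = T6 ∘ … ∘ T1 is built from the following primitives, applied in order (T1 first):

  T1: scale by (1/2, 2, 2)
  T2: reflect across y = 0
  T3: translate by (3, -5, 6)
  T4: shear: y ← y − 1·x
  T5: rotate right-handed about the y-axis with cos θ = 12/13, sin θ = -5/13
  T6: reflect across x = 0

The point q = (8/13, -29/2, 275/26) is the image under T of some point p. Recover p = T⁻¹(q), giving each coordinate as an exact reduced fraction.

p = (1, 3, 2)

T1 = [1/2 0 0 0; 0 2 0 0; 0 0 2 0; 0 0 0 1]
T2·T1 = [1/2 0 0 0; 0 -2 0 0; 0 0 2 0; 0 0 0 1]
T3·…·T1 = [1/2 0 0 3; 0 -2 0 -5; 0 0 2 6; 0 0 0 1]
T4·…·T1 = [1/2 0 0 3; -1/2 -2 0 -8; 0 0 2 6; 0 0 0 1]
T5·…·T1 = [6/13 0 -10/13 6/13; -1/2 -2 0 -8; 5/26 0 24/13 87/13; 0 0 0 1]
T6·…·T1 = [-6/13 0 10/13 -6/13; -1/2 -2 0 -8; 5/26 0 24/13 87/13; 0 0 0 1]
det M = 2; M⁻¹ = [-24/13 0 10/13 -6; 6/13 -1/2 -5/26 -5/2; 5/26 0 6/13 -3; 0 0 0 1]
M⁻¹ · (8/13, -29/2, 275/26)ᵀ = (1, 3, 2)ᵀ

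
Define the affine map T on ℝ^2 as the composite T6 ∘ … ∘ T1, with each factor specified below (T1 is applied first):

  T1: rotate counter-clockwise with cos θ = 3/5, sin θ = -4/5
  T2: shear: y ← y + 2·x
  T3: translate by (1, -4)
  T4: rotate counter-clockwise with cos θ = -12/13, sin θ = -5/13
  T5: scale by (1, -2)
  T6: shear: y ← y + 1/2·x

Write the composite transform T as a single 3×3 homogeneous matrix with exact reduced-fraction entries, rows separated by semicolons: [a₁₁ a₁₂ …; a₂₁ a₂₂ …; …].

T1 = [3/5 4/5 0; -4/5 3/5 0; 0 0 1]
T2·T1 = [3/5 4/5 0; 2/5 11/5 0; 0 0 1]
T3·…·T1 = [3/5 4/5 1; 2/5 11/5 -4; 0 0 1]
T4·…·T1 = [-2/5 7/65 -32/13; -3/5 -152/65 43/13; 0 0 1]
T5·…·T1 = [-2/5 7/65 -32/13; 6/5 304/65 -86/13; 0 0 1]
T6·…·T1 = [-2/5 7/65 -32/13; 1 123/26 -102/13; 0 0 1]

T = [-2/5 7/65 -32/13; 1 123/26 -102/13; 0 0 1]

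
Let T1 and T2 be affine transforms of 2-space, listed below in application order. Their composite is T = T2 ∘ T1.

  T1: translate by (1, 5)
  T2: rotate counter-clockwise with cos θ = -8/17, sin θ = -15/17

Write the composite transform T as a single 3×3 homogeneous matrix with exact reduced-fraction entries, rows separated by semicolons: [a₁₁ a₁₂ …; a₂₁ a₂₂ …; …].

T1 = [1 0 1; 0 1 5; 0 0 1]
T2·T1 = [-8/17 15/17 67/17; -15/17 -8/17 -55/17; 0 0 1]

T = [-8/17 15/17 67/17; -15/17 -8/17 -55/17; 0 0 1]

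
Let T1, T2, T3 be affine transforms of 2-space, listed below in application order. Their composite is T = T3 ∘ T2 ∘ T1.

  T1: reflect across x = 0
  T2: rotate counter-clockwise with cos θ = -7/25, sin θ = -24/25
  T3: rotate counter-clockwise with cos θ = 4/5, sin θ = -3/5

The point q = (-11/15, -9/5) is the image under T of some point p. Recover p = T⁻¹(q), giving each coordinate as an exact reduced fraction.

T1 = [-1 0 0; 0 1 0; 0 0 1]
T2·T1 = [7/25 24/25 0; 24/25 -7/25 0; 0 0 1]
T3·…·T1 = [4/5 3/5 0; 3/5 -4/5 0; 0 0 1]
det M = -1; M⁻¹ = [4/5 3/5 0; 3/5 -4/5 0; 0 0 1]
M⁻¹ · (-11/15, -9/5)ᵀ = (-5/3, 1)ᵀ

p = (-5/3, 1)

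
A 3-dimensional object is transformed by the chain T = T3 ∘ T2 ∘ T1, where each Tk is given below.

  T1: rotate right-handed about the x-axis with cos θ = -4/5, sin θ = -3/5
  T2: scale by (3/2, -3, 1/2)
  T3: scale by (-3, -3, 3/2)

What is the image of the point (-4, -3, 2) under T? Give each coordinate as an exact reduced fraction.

T1 rotate right-handed about the x-axis with cos θ = -4/5, sin θ = -3/5: (-4, -3, 2) → (-4, 18/5, 1/5)
T2 scale by (3/2, -3, 1/2): (-4, 18/5, 1/5) → (-6, -54/5, 1/10)
T3 scale by (-3, -3, 3/2): (-6, -54/5, 1/10) → (18, 162/5, 3/20)

T(p) = (18, 162/5, 3/20)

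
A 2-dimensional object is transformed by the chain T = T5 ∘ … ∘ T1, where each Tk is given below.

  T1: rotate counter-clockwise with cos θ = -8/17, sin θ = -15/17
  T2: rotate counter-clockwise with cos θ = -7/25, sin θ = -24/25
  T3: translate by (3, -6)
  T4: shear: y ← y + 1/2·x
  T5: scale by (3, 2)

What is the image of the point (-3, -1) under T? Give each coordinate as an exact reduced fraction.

T1 rotate counter-clockwise with cos θ = -8/17, sin θ = -15/17: (-3, -1) → (9/17, 53/17)
T2 rotate counter-clockwise with cos θ = -7/25, sin θ = -24/25: (9/17, 53/17) → (1209/425, -587/425)
T3 translate by (3, -6): (1209/425, -587/425) → (2484/425, -3137/425)
T4 shear: y ← y + 1/2·x: (2484/425, -3137/425) → (2484/425, -379/85)
T5 scale by (3, 2): (2484/425, -379/85) → (7452/425, -758/85)

T(p) = (7452/425, -758/85)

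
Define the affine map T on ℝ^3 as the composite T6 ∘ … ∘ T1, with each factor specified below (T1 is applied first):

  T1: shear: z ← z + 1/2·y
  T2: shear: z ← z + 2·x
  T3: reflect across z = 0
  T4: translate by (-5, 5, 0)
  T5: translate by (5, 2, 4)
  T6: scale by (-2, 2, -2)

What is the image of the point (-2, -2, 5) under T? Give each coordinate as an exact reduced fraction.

T1 shear: z ← z + 1/2·y: (-2, -2, 5) → (-2, -2, 4)
T2 shear: z ← z + 2·x: (-2, -2, 4) → (-2, -2, 0)
T3 reflect across z = 0: (-2, -2, 0) → (-2, -2, 0)
T4 translate by (-5, 5, 0): (-2, -2, 0) → (-7, 3, 0)
T5 translate by (5, 2, 4): (-7, 3, 0) → (-2, 5, 4)
T6 scale by (-2, 2, -2): (-2, 5, 4) → (4, 10, -8)

T(p) = (4, 10, -8)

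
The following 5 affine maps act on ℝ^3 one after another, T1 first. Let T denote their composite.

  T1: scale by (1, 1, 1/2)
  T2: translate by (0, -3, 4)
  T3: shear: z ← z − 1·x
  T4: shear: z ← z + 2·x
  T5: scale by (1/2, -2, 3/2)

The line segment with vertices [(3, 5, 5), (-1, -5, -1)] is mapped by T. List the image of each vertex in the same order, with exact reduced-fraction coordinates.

T1 scale by (1, 1, 1/2): (3, 5, 5) → (3, 5, 5/2); (-1, -5, -1) → (-1, -5, -1/2)
T2 translate by (0, -3, 4): (3, 5, 5/2) → (3, 2, 13/2); (-1, -5, -1/2) → (-1, -8, 7/2)
T3 shear: z ← z − 1·x: (3, 2, 13/2) → (3, 2, 7/2); (-1, -8, 7/2) → (-1, -8, 9/2)
T4 shear: z ← z + 2·x: (3, 2, 7/2) → (3, 2, 19/2); (-1, -8, 9/2) → (-1, -8, 5/2)
T5 scale by (1/2, -2, 3/2): (3, 2, 19/2) → (3/2, -4, 57/4); (-1, -8, 5/2) → (-1/2, 16, 15/4)

image vertices: (3/2, -4, 57/4), (-1/2, 16, 15/4)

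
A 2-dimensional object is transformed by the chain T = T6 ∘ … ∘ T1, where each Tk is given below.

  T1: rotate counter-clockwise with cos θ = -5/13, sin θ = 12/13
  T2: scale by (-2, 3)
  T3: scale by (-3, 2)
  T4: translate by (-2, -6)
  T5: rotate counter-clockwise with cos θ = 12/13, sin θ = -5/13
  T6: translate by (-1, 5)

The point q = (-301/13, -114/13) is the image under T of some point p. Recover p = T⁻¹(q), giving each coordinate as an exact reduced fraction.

T1 = [-5/13 -12/13 0; 12/13 -5/13 0; 0 0 1]
T2·T1 = [10/13 24/13 0; 36/13 -15/13 0; 0 0 1]
T3·…·T1 = [-30/13 -72/13 0; 72/13 -30/13 0; 0 0 1]
T4·…·T1 = [-30/13 -72/13 -2; 72/13 -30/13 -6; 0 0 1]
T5·…·T1 = [0 -6 -54/13; 6 0 -62/13; 0 0 1]
T6·…·T1 = [0 -6 -67/13; 6 0 3/13; 0 0 1]
det M = 36; M⁻¹ = [0 1/6 -1/26; -1/6 0 -67/78; 0 0 1]
M⁻¹ · (-301/13, -114/13)ᵀ = (-3/2, 3)ᵀ

p = (-3/2, 3)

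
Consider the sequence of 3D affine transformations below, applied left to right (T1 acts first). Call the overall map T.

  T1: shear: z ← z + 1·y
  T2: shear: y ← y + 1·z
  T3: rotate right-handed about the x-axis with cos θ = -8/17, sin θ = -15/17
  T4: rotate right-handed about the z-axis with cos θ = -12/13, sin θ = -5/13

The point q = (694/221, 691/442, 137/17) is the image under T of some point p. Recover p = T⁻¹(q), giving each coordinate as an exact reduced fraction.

p = (-7/2, -3, -1)

T1 = [1 0 0 0; 0 1 0 0; 0 1 1 0; 0 0 0 1]
T2·T1 = [1 0 0 0; 0 2 1 0; 0 1 1 0; 0 0 0 1]
T3·…·T1 = [1 0 0 0; 0 -1/17 7/17 0; 0 -38/17 -23/17 0; 0 0 0 1]
T4·…·T1 = [-12/13 -5/221 35/221 0; -5/13 12/221 -84/221 0; 0 -38/17 -23/17 0; 0 0 0 1]
det M = 1; M⁻¹ = [-12/13 -5/13 0 0; -115/221 276/221 -7/17 0; 190/221 -456/221 -1/17 0; 0 0 0 1]
M⁻¹ · (694/221, 691/442, 137/17)ᵀ = (-7/2, -3, -1)ᵀ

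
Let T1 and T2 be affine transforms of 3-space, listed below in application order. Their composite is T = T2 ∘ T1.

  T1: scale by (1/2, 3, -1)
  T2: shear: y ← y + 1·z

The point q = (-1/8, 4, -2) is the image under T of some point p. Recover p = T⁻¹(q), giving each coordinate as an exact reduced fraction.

p = (-1/4, 2, 2)

T1 = [1/2 0 0 0; 0 3 0 0; 0 0 -1 0; 0 0 0 1]
T2·T1 = [1/2 0 0 0; 0 3 -1 0; 0 0 -1 0; 0 0 0 1]
det M = -3/2; M⁻¹ = [2 0 0 0; 0 1/3 -1/3 0; 0 0 -1 0; 0 0 0 1]
M⁻¹ · (-1/8, 4, -2)ᵀ = (-1/4, 2, 2)ᵀ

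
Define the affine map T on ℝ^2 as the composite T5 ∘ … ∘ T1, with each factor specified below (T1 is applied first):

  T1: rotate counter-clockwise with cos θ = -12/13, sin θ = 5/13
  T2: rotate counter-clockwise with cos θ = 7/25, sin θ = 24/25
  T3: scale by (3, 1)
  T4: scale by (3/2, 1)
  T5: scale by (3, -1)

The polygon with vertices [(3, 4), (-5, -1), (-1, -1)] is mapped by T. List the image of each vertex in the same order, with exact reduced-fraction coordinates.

T1 rotate counter-clockwise with cos θ = -12/13, sin θ = 5/13: (3, 4) → (-56/13, -33/13); (-5, -1) → (5, -1); (-1, -1) → (17/13, 7/13)
T2 rotate counter-clockwise with cos θ = 7/25, sin θ = 24/25: (-56/13, -33/13) → (16/13, -63/13); (5, -1) → (59/25, 113/25); (17/13, 7/13) → (-49/325, 457/325)
T3 scale by (3, 1): (16/13, -63/13) → (48/13, -63/13); (59/25, 113/25) → (177/25, 113/25); (-49/325, 457/325) → (-147/325, 457/325)
T4 scale by (3/2, 1): (48/13, -63/13) → (72/13, -63/13); (177/25, 113/25) → (531/50, 113/25); (-147/325, 457/325) → (-441/650, 457/325)
T5 scale by (3, -1): (72/13, -63/13) → (216/13, 63/13); (531/50, 113/25) → (1593/50, -113/25); (-441/650, 457/325) → (-1323/650, -457/325)

image vertices: (216/13, 63/13), (1593/50, -113/25), (-1323/650, -457/325)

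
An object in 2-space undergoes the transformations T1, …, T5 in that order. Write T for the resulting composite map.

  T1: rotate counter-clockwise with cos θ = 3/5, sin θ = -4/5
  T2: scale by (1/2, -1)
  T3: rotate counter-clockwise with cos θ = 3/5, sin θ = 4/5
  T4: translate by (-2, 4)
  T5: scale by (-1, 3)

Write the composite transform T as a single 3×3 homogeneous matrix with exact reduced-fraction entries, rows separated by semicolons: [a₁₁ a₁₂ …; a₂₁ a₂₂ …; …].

T = [23/50 -18/25 2; 54/25 -3/25 12; 0 0 1]

T1 = [3/5 4/5 0; -4/5 3/5 0; 0 0 1]
T2·T1 = [3/10 2/5 0; 4/5 -3/5 0; 0 0 1]
T3·…·T1 = [-23/50 18/25 0; 18/25 -1/25 0; 0 0 1]
T4·…·T1 = [-23/50 18/25 -2; 18/25 -1/25 4; 0 0 1]
T5·…·T1 = [23/50 -18/25 2; 54/25 -3/25 12; 0 0 1]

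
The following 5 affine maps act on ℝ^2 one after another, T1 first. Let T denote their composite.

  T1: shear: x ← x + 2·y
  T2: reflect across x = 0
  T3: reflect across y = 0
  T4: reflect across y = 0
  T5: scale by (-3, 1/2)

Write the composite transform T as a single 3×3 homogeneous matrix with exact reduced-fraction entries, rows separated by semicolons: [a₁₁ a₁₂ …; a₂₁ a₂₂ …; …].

T1 = [1 2 0; 0 1 0; 0 0 1]
T2·T1 = [-1 -2 0; 0 1 0; 0 0 1]
T3·…·T1 = [-1 -2 0; 0 -1 0; 0 0 1]
T4·…·T1 = [-1 -2 0; 0 1 0; 0 0 1]
T5·…·T1 = [3 6 0; 0 1/2 0; 0 0 1]

T = [3 6 0; 0 1/2 0; 0 0 1]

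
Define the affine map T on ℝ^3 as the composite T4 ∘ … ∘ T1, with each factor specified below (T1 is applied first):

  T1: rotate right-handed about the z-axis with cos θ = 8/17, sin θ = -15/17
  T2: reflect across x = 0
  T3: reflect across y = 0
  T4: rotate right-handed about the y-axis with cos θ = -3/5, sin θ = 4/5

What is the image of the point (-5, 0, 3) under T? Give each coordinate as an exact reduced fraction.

T(p) = (84/85, -75/17, -313/85)

T1 rotate right-handed about the z-axis with cos θ = 8/17, sin θ = -15/17: (-5, 0, 3) → (-40/17, 75/17, 3)
T2 reflect across x = 0: (-40/17, 75/17, 3) → (40/17, 75/17, 3)
T3 reflect across y = 0: (40/17, 75/17, 3) → (40/17, -75/17, 3)
T4 rotate right-handed about the y-axis with cos θ = -3/5, sin θ = 4/5: (40/17, -75/17, 3) → (84/85, -75/17, -313/85)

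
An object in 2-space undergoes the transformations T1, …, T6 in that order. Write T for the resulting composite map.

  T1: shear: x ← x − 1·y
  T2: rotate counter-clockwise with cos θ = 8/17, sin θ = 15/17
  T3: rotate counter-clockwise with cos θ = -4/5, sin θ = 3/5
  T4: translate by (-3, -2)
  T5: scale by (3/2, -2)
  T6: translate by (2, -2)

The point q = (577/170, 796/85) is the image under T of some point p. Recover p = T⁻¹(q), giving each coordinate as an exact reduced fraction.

T1 = [1 -1 0; 0 1 0; 0 0 1]
T2·T1 = [8/17 -23/17 0; 15/17 -7/17 0; 0 0 1]
T3·…·T1 = [-77/85 113/85 0; -36/85 -41/85 0; 0 0 1]
T4·…·T1 = [-77/85 113/85 -3; -36/85 -41/85 -2; 0 0 1]
T5·…·T1 = [-231/170 339/170 -9/2; 72/85 82/85 4; 0 0 1]
T6·…·T1 = [-231/170 339/170 -5/2; 72/85 82/85 2; 0 0 1]
det M = -3; M⁻¹ = [-82/255 113/170 -32/15; 24/85 77/170 -1/5; 0 0 1]
M⁻¹ · (577/170, 796/85)ᵀ = (3, 5)ᵀ

p = (3, 5)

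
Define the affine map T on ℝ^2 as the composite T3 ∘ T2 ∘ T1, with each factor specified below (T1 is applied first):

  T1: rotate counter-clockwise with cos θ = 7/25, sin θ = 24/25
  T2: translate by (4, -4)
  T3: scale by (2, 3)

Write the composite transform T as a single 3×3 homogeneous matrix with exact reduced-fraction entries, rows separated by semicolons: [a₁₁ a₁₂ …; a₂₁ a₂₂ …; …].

T = [14/25 -48/25 8; 72/25 21/25 -12; 0 0 1]

T1 = [7/25 -24/25 0; 24/25 7/25 0; 0 0 1]
T2·T1 = [7/25 -24/25 4; 24/25 7/25 -4; 0 0 1]
T3·…·T1 = [14/25 -48/25 8; 72/25 21/25 -12; 0 0 1]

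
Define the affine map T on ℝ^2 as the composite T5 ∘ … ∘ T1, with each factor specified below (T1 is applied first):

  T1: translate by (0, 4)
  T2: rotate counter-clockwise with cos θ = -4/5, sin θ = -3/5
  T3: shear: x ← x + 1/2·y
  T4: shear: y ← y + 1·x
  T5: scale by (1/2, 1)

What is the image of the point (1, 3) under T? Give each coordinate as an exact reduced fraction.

T1 translate by (0, 4): (1, 3) → (1, 7)
T2 rotate counter-clockwise with cos θ = -4/5, sin θ = -3/5: (1, 7) → (17/5, -31/5)
T3 shear: x ← x + 1/2·y: (17/5, -31/5) → (3/10, -31/5)
T4 shear: y ← y + 1·x: (3/10, -31/5) → (3/10, -59/10)
T5 scale by (1/2, 1): (3/10, -59/10) → (3/20, -59/10)

T(p) = (3/20, -59/10)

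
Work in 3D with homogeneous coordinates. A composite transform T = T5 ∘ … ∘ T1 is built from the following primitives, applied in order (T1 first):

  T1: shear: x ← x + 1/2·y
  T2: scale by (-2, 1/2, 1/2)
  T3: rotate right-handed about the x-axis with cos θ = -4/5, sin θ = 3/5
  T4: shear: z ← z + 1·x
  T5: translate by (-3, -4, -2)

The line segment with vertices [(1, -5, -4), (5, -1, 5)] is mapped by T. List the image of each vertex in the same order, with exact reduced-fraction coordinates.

image vertices: (0, -4/5, 11/10), (-12, -51/10, -133/10)

T1 shear: x ← x + 1/2·y: (1, -5, -4) → (-3/2, -5, -4); (5, -1, 5) → (9/2, -1, 5)
T2 scale by (-2, 1/2, 1/2): (-3/2, -5, -4) → (3, -5/2, -2); (9/2, -1, 5) → (-9, -1/2, 5/2)
T3 rotate right-handed about the x-axis with cos θ = -4/5, sin θ = 3/5: (3, -5/2, -2) → (3, 16/5, 1/10); (-9, -1/2, 5/2) → (-9, -11/10, -23/10)
T4 shear: z ← z + 1·x: (3, 16/5, 1/10) → (3, 16/5, 31/10); (-9, -11/10, -23/10) → (-9, -11/10, -113/10)
T5 translate by (-3, -4, -2): (3, 16/5, 31/10) → (0, -4/5, 11/10); (-9, -11/10, -113/10) → (-12, -51/10, -133/10)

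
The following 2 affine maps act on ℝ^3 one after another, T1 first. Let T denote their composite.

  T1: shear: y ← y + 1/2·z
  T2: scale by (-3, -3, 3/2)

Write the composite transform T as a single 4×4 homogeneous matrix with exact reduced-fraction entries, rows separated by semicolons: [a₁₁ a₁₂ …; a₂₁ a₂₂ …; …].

T = [-3 0 0 0; 0 -3 -3/2 0; 0 0 3/2 0; 0 0 0 1]

T1 = [1 0 0 0; 0 1 1/2 0; 0 0 1 0; 0 0 0 1]
T2·T1 = [-3 0 0 0; 0 -3 -3/2 0; 0 0 3/2 0; 0 0 0 1]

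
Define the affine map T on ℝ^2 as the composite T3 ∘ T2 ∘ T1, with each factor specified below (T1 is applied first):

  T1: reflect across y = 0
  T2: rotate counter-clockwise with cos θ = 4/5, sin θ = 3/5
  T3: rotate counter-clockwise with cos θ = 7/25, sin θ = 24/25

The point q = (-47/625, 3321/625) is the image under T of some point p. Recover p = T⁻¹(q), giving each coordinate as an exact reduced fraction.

p = (5, 9/5)

T1 = [1 0 0; 0 -1 0; 0 0 1]
T2·T1 = [4/5 3/5 0; 3/5 -4/5 0; 0 0 1]
T3·…·T1 = [-44/125 117/125 0; 117/125 44/125 0; 0 0 1]
det M = -1; M⁻¹ = [-44/125 117/125 0; 117/125 44/125 0; 0 0 1]
M⁻¹ · (-47/625, 3321/625)ᵀ = (5, 9/5)ᵀ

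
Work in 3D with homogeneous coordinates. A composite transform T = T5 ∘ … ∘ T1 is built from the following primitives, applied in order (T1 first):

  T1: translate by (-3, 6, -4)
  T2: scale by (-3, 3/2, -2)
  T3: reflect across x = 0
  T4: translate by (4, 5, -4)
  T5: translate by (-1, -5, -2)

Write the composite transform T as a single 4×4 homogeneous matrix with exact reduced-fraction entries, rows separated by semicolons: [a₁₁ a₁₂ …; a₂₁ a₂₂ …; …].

T = [3 0 0 -6; 0 3/2 0 9; 0 0 -2 2; 0 0 0 1]

T1 = [1 0 0 -3; 0 1 0 6; 0 0 1 -4; 0 0 0 1]
T2·T1 = [-3 0 0 9; 0 3/2 0 9; 0 0 -2 8; 0 0 0 1]
T3·…·T1 = [3 0 0 -9; 0 3/2 0 9; 0 0 -2 8; 0 0 0 1]
T4·…·T1 = [3 0 0 -5; 0 3/2 0 14; 0 0 -2 4; 0 0 0 1]
T5·…·T1 = [3 0 0 -6; 0 3/2 0 9; 0 0 -2 2; 0 0 0 1]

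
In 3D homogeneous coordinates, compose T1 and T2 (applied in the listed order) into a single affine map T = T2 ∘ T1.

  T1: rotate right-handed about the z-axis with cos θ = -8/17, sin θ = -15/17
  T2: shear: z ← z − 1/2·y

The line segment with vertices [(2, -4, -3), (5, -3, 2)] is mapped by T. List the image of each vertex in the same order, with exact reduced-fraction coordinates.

T1 rotate right-handed about the z-axis with cos θ = -8/17, sin θ = -15/17: (2, -4, -3) → (-76/17, 2/17, -3); (5, -3, 2) → (-5, -3, 2)
T2 shear: z ← z − 1/2·y: (-76/17, 2/17, -3) → (-76/17, 2/17, -52/17); (-5, -3, 2) → (-5, -3, 7/2)

image vertices: (-76/17, 2/17, -52/17), (-5, -3, 7/2)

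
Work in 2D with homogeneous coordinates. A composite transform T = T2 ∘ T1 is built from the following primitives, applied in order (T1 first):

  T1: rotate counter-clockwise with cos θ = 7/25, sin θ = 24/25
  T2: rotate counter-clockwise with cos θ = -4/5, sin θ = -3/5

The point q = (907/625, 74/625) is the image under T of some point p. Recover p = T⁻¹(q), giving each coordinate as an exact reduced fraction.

p = (2/5, 7/5)

T1 = [7/25 -24/25 0; 24/25 7/25 0; 0 0 1]
T2·T1 = [44/125 117/125 0; -117/125 44/125 0; 0 0 1]
det M = 1; M⁻¹ = [44/125 -117/125 0; 117/125 44/125 0; 0 0 1]
M⁻¹ · (907/625, 74/625)ᵀ = (2/5, 7/5)ᵀ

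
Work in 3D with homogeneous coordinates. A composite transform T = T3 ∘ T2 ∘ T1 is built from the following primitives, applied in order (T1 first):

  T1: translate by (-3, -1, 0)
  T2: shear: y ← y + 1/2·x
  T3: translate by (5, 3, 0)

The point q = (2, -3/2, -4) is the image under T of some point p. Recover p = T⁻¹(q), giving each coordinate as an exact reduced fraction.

p = (0, -2, -4)

T1 = [1 0 0 -3; 0 1 0 -1; 0 0 1 0; 0 0 0 1]
T2·T1 = [1 0 0 -3; 1/2 1 0 -5/2; 0 0 1 0; 0 0 0 1]
T3·…·T1 = [1 0 0 2; 1/2 1 0 1/2; 0 0 1 0; 0 0 0 1]
det M = 1; M⁻¹ = [1 0 0 -2; -1/2 1 0 1/2; 0 0 1 0; 0 0 0 1]
M⁻¹ · (2, -3/2, -4)ᵀ = (0, -2, -4)ᵀ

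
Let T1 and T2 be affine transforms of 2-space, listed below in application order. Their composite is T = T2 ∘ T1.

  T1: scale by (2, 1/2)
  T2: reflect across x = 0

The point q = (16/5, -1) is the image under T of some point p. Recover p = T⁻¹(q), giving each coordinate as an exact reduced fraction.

T1 = [2 0 0; 0 1/2 0; 0 0 1]
T2·T1 = [-2 0 0; 0 1/2 0; 0 0 1]
det M = -1; M⁻¹ = [-1/2 0 0; 0 2 0; 0 0 1]
M⁻¹ · (16/5, -1)ᵀ = (-8/5, -2)ᵀ

p = (-8/5, -2)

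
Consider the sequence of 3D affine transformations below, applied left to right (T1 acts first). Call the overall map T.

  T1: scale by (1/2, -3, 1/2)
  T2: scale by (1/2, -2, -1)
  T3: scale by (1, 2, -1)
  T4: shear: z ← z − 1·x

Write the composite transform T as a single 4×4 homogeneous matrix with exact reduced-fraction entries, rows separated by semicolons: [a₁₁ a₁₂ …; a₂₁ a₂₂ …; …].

T1 = [1/2 0 0 0; 0 -3 0 0; 0 0 1/2 0; 0 0 0 1]
T2·T1 = [1/4 0 0 0; 0 6 0 0; 0 0 -1/2 0; 0 0 0 1]
T3·…·T1 = [1/4 0 0 0; 0 12 0 0; 0 0 1/2 0; 0 0 0 1]
T4·…·T1 = [1/4 0 0 0; 0 12 0 0; -1/4 0 1/2 0; 0 0 0 1]

T = [1/4 0 0 0; 0 12 0 0; -1/4 0 1/2 0; 0 0 0 1]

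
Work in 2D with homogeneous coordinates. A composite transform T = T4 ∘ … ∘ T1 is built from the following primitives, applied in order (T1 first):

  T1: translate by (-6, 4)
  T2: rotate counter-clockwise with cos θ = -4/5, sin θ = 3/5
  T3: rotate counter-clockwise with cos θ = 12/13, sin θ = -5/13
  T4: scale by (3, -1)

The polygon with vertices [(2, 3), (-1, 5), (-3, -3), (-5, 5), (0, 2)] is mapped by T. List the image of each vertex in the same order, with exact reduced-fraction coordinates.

T1 translate by (-6, 4): (2, 3) → (-4, 7); (-1, 5) → (-7, 9); (-3, -3) → (-9, 1); (-5, 5) → (-11, 9); (0, 2) → (-6, 6)
T2 rotate counter-clockwise with cos θ = -4/5, sin θ = 3/5: (-4, 7) → (-1, -8); (-7, 9) → (1/5, -57/5); (-9, 1) → (33/5, -31/5); (-11, 9) → (17/5, -69/5); (-6, 6) → (6/5, -42/5)
T3 rotate counter-clockwise with cos θ = 12/13, sin θ = -5/13: (-1, -8) → (-4, -7); (1/5, -57/5) → (-21/5, -53/5); (33/5, -31/5) → (241/65, -537/65); (17/5, -69/5) → (-141/65, -913/65); (6/5, -42/5) → (-138/65, -534/65)
T4 scale by (3, -1): (-4, -7) → (-12, 7); (-21/5, -53/5) → (-63/5, 53/5); (241/65, -537/65) → (723/65, 537/65); (-141/65, -913/65) → (-423/65, 913/65); (-138/65, -534/65) → (-414/65, 534/65)

image vertices: (-12, 7), (-63/5, 53/5), (723/65, 537/65), (-423/65, 913/65), (-414/65, 534/65)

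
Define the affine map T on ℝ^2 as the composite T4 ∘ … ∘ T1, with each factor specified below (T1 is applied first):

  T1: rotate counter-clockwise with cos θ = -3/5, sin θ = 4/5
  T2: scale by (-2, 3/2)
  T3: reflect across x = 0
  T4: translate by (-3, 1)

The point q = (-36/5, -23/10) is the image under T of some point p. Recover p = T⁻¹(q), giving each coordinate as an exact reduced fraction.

T1 = [-3/5 -4/5 0; 4/5 -3/5 0; 0 0 1]
T2·T1 = [6/5 8/5 0; 6/5 -9/10 0; 0 0 1]
T3·…·T1 = [-6/5 -8/5 0; 6/5 -9/10 0; 0 0 1]
T4·…·T1 = [-6/5 -8/5 -3; 6/5 -9/10 1; 0 0 1]
det M = 3; M⁻¹ = [-3/10 8/15 -43/30; -2/5 -2/5 -4/5; 0 0 1]
M⁻¹ · (-36/5, -23/10)ᵀ = (-1/2, 3)ᵀ

p = (-1/2, 3)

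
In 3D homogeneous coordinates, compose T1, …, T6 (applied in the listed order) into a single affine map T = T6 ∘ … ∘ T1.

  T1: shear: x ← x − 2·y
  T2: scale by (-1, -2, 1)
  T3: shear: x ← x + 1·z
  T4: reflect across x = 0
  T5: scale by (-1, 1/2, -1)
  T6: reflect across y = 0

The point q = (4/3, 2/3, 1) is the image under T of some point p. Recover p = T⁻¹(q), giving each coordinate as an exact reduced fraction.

p = (-1, 2/3, -1)

T1 = [1 -2 0 0; 0 1 0 0; 0 0 1 0; 0 0 0 1]
T2·T1 = [-1 2 0 0; 0 -2 0 0; 0 0 1 0; 0 0 0 1]
T3·…·T1 = [-1 2 1 0; 0 -2 0 0; 0 0 1 0; 0 0 0 1]
T4·…·T1 = [1 -2 -1 0; 0 -2 0 0; 0 0 1 0; 0 0 0 1]
T5·…·T1 = [-1 2 1 0; 0 -1 0 0; 0 0 -1 0; 0 0 0 1]
T6·…·T1 = [-1 2 1 0; 0 1 0 0; 0 0 -1 0; 0 0 0 1]
det M = 1; M⁻¹ = [-1 2 -1 0; 0 1 0 0; 0 0 -1 0; 0 0 0 1]
M⁻¹ · (4/3, 2/3, 1)ᵀ = (-1, 2/3, -1)ᵀ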